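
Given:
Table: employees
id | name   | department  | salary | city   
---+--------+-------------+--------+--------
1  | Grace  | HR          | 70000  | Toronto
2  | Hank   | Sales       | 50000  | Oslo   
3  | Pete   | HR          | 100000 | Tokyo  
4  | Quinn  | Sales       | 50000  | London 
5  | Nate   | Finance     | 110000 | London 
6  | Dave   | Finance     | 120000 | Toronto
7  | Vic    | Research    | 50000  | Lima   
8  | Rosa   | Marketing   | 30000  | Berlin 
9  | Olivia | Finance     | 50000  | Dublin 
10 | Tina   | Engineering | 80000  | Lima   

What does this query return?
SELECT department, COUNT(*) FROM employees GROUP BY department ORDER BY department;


Assigning each row to its department group:
  Grace -> HR
  Hank -> Sales
  Pete -> HR
  Quinn -> Sales
  Nate -> Finance
  Dave -> Finance
  Vic -> Research
  Rosa -> Marketing
  Olivia -> Finance
  Tina -> Engineering


6 groups:
Engineering, 1
Finance, 3
HR, 2
Marketing, 1
Research, 1
Sales, 2


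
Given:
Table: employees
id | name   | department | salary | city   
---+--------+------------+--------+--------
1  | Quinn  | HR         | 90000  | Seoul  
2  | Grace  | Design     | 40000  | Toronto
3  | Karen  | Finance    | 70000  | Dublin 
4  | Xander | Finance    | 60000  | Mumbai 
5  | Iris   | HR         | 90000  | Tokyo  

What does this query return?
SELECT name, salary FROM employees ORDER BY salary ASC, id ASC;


Sorting by salary ASC, then id ASC for ties

5 rows:
Grace, 40000
Xander, 60000
Karen, 70000
Quinn, 90000
Iris, 90000


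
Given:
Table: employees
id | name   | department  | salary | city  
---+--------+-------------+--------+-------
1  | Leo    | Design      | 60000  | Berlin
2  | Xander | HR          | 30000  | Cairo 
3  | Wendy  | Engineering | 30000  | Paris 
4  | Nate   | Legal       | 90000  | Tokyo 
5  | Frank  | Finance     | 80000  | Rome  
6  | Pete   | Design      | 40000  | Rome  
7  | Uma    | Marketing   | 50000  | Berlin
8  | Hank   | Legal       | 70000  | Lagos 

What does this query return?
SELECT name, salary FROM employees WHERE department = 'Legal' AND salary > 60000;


Filtering: department = 'Legal' AND salary > 60000
Matching: 2 rows

2 rows:
Nate, 90000
Hank, 70000


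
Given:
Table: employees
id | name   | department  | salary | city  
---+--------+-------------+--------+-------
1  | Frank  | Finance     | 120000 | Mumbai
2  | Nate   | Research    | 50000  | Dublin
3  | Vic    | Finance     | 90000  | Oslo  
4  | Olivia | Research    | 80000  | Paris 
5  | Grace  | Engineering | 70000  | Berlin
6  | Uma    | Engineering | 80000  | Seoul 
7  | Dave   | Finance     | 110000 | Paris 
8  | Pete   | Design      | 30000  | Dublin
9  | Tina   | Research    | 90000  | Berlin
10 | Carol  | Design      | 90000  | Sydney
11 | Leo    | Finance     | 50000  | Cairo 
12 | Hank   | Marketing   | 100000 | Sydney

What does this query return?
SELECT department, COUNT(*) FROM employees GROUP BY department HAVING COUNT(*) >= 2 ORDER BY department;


Groups with count >= 2:
  Design: 2 -> PASS
  Engineering: 2 -> PASS
  Finance: 4 -> PASS
  Research: 3 -> PASS
  Marketing: 1 -> filtered out


4 groups:
Design, 2
Engineering, 2
Finance, 4
Research, 3


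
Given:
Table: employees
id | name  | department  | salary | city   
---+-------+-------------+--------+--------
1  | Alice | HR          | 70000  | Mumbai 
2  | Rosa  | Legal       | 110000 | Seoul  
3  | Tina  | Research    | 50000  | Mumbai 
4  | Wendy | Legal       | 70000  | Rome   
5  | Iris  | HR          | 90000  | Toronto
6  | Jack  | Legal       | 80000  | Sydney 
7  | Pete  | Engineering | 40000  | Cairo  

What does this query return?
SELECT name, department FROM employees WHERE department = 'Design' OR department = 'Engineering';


Filtering: department = 'Design' OR 'Engineering'
Matching: 1 rows

1 rows:
Pete, Engineering


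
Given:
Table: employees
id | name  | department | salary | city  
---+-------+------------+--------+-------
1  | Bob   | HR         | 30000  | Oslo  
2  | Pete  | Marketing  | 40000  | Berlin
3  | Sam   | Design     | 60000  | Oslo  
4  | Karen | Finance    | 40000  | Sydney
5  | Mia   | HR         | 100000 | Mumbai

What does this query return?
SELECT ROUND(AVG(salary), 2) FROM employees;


SUM(salary) = 270000
COUNT = 5
ROUND(AVG, 2) = ROUND(270000 / 5, 2) = 54000.0

54000.0


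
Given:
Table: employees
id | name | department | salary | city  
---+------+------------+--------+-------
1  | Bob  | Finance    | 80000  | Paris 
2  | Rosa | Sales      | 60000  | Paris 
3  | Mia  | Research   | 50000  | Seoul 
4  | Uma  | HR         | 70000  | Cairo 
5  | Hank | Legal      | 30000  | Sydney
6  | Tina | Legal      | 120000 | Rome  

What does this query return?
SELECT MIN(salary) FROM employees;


Salaries: 80000, 60000, 50000, 70000, 30000, 120000
MIN = 30000

30000


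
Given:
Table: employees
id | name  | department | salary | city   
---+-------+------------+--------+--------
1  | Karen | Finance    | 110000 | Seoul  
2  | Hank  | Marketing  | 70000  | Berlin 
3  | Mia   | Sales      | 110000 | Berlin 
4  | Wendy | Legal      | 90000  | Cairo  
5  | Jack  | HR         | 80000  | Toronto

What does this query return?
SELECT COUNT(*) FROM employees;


COUNT(*) counts all rows

5


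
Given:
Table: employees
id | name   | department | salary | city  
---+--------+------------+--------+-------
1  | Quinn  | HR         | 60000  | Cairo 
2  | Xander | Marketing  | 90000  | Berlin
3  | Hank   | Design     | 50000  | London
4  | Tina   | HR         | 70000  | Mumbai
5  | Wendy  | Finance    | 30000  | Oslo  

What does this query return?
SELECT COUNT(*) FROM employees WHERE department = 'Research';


Counting rows where department = 'Research'


0


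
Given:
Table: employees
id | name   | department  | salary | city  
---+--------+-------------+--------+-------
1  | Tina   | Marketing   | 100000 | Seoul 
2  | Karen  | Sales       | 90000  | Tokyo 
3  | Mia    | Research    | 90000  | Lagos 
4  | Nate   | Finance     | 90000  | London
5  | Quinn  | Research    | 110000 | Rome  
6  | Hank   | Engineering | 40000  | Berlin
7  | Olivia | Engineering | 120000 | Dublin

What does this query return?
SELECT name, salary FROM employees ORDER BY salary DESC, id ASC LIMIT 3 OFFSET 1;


Sort by salary DESC (id ASC tiebreak), then skip 1 and take 3
Rows 2 through 4

3 rows:
Quinn, 110000
Tina, 100000
Karen, 90000


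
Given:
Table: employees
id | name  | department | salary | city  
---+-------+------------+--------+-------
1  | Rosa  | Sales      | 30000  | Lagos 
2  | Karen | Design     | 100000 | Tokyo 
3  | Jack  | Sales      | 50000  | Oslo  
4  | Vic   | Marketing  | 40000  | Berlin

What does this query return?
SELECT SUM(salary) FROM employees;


SUM(salary) = 30000 + 100000 + 50000 + 40000 = 220000

220000


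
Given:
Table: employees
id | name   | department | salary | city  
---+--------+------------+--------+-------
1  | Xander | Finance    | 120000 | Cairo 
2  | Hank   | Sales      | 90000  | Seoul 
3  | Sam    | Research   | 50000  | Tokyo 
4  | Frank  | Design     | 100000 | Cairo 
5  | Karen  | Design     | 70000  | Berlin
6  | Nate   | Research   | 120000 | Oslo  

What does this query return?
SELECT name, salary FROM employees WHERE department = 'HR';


Filtering: department = 'HR'
Matching rows: 0

Empty result set (0 rows)


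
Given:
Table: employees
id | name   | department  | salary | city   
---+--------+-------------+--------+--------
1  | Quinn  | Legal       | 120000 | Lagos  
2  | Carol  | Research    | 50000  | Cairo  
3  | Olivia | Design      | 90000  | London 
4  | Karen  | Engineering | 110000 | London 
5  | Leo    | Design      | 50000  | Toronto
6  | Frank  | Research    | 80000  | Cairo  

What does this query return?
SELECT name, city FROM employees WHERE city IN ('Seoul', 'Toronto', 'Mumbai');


Filtering: city IN ('Seoul', 'Toronto', 'Mumbai')
Matching: 1 rows

1 rows:
Leo, Toronto


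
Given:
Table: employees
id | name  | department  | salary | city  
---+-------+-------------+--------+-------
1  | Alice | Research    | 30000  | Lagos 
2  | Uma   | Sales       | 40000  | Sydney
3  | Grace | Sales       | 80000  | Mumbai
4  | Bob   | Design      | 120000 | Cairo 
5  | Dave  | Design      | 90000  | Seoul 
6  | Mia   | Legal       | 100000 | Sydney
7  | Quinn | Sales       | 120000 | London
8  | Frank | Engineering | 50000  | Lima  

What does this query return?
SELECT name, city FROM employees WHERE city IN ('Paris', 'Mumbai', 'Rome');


Filtering: city IN ('Paris', 'Mumbai', 'Rome')
Matching: 1 rows

1 rows:
Grace, Mumbai


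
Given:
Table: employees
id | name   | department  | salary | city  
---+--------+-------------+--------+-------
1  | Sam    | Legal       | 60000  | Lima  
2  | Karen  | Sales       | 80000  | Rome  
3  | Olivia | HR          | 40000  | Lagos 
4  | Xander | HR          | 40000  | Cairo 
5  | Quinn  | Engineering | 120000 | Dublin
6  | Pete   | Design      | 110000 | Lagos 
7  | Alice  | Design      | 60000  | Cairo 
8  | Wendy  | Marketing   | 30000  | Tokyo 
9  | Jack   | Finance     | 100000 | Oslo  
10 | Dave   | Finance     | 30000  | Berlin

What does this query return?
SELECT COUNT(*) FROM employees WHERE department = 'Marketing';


Counting rows where department = 'Marketing'
  Wendy -> MATCH


1


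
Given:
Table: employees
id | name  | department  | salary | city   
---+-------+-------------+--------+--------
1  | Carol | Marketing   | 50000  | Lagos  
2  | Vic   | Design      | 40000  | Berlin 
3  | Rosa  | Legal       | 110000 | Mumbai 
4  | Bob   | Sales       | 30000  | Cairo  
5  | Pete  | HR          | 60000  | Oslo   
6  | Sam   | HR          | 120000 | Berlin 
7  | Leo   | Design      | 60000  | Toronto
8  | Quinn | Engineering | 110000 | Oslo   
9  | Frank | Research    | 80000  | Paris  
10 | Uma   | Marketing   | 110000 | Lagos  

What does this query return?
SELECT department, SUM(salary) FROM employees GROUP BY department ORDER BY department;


Summing salary within each department:
  Design: 40000 + 60000 = 100000
  Engineering: 110000 = 110000
  HR: 60000 + 120000 = 180000
  Legal: 110000 = 110000
  Marketing: 50000 + 110000 = 160000
  Research: 80000 = 80000
  Sales: 30000 = 30000


7 groups:
Design, 100000
Engineering, 110000
HR, 180000
Legal, 110000
Marketing, 160000
Research, 80000
Sales, 30000


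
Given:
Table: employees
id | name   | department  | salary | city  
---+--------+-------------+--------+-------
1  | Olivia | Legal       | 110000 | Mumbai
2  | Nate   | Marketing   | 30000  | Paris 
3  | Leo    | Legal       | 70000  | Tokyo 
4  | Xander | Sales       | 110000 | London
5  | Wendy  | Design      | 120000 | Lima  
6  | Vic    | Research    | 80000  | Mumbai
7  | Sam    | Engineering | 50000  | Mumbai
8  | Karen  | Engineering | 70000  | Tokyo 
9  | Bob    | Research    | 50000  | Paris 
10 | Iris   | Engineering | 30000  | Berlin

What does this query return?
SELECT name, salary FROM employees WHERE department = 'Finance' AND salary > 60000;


Filtering: department = 'Finance' AND salary > 60000
Matching: 0 rows

Empty result set (0 rows)


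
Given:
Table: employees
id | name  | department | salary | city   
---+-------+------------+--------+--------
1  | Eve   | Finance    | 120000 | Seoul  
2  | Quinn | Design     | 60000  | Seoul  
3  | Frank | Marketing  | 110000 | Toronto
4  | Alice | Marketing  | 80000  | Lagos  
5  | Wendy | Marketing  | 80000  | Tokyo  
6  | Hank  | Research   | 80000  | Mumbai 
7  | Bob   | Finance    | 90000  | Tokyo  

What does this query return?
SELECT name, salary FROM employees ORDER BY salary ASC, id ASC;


Sorting by salary ASC, then id ASC for ties

7 rows:
Quinn, 60000
Alice, 80000
Wendy, 80000
Hank, 80000
Bob, 90000
Frank, 110000
Eve, 120000


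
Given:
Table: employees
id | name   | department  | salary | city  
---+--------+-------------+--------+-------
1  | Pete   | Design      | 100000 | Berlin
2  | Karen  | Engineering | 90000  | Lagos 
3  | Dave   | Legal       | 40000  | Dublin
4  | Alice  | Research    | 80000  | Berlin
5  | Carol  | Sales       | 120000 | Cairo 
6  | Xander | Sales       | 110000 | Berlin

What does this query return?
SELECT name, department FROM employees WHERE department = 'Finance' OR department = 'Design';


Filtering: department = 'Finance' OR 'Design'
Matching: 1 rows

1 rows:
Pete, Design


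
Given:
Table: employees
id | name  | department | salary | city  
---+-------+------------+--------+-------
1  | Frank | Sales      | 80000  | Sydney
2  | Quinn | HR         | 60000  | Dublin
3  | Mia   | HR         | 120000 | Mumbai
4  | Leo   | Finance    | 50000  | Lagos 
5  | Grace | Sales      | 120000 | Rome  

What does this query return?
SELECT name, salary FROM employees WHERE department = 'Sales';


Filtering: department = 'Sales'
Matching rows: 2

2 rows:
Frank, 80000
Grace, 120000


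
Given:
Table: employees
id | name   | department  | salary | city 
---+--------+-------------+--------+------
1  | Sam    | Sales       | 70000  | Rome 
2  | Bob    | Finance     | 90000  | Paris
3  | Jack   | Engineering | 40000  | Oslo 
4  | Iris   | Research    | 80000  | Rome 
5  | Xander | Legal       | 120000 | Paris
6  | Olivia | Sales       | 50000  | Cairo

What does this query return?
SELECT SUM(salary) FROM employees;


SUM(salary) = 70000 + 90000 + 40000 + 80000 + 120000 + 50000 = 450000

450000


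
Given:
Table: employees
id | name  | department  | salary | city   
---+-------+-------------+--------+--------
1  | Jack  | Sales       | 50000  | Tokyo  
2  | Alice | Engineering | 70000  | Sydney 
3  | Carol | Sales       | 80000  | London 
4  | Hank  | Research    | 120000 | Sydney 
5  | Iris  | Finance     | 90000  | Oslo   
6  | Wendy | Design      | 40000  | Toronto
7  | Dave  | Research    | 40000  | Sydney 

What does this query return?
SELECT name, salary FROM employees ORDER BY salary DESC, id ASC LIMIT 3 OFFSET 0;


Sort by salary DESC (id ASC tiebreak), then skip 0 and take 3
Rows 1 through 3

3 rows:
Hank, 120000
Iris, 90000
Carol, 80000


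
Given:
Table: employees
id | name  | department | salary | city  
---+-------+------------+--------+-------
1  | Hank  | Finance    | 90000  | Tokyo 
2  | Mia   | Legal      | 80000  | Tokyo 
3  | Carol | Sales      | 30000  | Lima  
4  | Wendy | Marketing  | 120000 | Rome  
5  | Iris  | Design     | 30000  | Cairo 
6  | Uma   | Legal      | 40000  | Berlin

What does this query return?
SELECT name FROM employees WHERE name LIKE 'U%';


LIKE 'U%' matches names starting with 'U'
Matching: 1

1 rows:
Uma


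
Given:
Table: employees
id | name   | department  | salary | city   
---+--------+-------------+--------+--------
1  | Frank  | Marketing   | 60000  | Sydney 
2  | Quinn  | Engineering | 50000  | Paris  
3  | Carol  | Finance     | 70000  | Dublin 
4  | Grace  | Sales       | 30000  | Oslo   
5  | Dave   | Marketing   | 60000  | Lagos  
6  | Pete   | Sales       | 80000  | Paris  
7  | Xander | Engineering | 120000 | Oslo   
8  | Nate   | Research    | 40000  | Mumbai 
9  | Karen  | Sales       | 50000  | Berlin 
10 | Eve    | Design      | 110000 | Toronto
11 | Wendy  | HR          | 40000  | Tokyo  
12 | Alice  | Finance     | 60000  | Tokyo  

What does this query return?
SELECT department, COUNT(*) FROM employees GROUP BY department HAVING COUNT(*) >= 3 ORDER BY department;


Groups with count >= 3:
  Sales: 3 -> PASS
  Design: 1 -> filtered out
  Engineering: 2 -> filtered out
  Finance: 2 -> filtered out
  HR: 1 -> filtered out
  Marketing: 2 -> filtered out
  Research: 1 -> filtered out


1 groups:
Sales, 3


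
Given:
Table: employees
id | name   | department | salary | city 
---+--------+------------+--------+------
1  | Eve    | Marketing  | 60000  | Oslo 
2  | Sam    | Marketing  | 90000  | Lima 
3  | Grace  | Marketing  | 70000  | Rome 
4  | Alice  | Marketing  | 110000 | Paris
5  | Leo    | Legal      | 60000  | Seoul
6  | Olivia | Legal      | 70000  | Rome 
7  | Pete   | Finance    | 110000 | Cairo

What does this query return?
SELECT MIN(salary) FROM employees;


Salaries: 60000, 90000, 70000, 110000, 60000, 70000, 110000
MIN = 60000

60000


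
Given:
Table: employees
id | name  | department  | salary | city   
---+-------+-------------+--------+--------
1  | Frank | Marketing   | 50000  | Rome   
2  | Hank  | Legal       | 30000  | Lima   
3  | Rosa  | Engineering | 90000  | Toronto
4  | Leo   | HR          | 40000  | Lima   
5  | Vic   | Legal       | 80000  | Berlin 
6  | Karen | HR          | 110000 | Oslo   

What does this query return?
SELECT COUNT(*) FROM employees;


COUNT(*) counts all rows

6


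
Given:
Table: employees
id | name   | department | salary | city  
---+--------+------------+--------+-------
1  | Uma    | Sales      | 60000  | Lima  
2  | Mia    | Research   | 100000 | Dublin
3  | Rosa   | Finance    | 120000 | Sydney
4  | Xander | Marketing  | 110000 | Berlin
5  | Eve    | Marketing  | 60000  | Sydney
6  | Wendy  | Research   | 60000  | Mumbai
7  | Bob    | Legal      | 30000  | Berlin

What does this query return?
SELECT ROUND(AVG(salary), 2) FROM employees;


SUM(salary) = 540000
COUNT = 7
ROUND(AVG, 2) = ROUND(540000 / 7, 2) = 77142.86

77142.86


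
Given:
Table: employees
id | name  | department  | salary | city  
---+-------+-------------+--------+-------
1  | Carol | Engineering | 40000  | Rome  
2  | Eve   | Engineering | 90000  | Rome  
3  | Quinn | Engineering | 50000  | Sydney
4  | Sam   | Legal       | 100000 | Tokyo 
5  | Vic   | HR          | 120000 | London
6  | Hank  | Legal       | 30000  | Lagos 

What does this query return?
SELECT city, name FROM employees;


Projecting columns: city, name

6 rows:
Rome, Carol
Rome, Eve
Sydney, Quinn
Tokyo, Sam
London, Vic
Lagos, Hank


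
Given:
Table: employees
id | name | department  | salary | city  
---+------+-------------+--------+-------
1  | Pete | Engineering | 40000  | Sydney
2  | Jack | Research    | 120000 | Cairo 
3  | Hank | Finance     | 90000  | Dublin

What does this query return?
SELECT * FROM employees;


SELECT * returns all 3 rows with all columns

3 rows:
1, Pete, Engineering, 40000, Sydney
2, Jack, Research, 120000, Cairo
3, Hank, Finance, 90000, Dublin


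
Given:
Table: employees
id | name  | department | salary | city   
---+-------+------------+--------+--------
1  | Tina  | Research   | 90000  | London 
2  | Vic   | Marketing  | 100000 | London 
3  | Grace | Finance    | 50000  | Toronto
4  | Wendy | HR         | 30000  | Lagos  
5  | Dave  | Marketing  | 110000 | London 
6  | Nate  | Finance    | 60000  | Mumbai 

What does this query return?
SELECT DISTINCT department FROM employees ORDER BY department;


All 'department' values (row order): Research, Marketing, Finance, HR, Marketing, Finance
Removing duplicates leaves 4 unique value(s).

4 values:
Finance
HR
Marketing
Research


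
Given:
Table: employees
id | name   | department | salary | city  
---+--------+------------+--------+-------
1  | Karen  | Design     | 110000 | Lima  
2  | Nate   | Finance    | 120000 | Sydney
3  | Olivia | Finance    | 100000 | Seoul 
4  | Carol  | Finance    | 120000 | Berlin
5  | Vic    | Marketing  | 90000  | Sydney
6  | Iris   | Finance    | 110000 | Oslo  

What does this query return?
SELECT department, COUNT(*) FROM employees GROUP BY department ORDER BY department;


Assigning each row to its department group:
  Karen -> Design
  Nate -> Finance
  Olivia -> Finance
  Carol -> Finance
  Vic -> Marketing
  Iris -> Finance


3 groups:
Design, 1
Finance, 4
Marketing, 1


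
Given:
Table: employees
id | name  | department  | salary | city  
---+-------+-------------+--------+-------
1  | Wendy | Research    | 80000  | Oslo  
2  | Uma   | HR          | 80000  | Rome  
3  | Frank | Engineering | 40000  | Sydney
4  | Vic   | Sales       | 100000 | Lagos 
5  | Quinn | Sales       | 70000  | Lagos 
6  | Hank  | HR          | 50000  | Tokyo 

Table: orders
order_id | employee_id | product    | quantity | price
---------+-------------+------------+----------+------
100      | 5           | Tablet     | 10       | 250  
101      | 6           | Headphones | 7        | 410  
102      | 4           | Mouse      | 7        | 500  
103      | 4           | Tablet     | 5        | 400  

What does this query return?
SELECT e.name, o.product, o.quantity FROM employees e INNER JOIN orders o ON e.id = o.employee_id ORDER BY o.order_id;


Joining employees.id = orders.employee_id:
  employee Quinn (id=5) -> order Tablet
  employee Hank (id=6) -> order Headphones
  employee Vic (id=4) -> order Mouse
  employee Vic (id=4) -> order Tablet


4 rows:
Quinn, Tablet, 10
Hank, Headphones, 7
Vic, Mouse, 7
Vic, Tablet, 5


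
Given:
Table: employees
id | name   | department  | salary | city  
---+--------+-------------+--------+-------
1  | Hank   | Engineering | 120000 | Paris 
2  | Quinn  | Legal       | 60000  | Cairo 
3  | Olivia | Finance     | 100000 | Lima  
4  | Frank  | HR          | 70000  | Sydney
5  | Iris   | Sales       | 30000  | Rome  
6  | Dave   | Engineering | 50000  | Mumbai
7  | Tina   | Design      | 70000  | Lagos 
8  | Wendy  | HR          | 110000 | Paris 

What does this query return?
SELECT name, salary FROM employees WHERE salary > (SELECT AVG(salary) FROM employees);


Subquery: AVG(salary) = 76250.0
Filtering: salary > 76250.0
  Hank (120000) -> MATCH
  Olivia (100000) -> MATCH
  Wendy (110000) -> MATCH


3 rows:
Hank, 120000
Olivia, 100000
Wendy, 110000


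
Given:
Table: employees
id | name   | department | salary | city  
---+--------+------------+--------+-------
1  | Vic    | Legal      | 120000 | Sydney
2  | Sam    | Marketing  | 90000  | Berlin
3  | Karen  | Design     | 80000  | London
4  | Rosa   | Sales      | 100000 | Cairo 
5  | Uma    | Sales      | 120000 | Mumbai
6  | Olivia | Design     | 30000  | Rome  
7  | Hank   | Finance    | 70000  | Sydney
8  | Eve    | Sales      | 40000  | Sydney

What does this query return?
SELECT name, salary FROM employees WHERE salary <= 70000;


Filtering: salary <= 70000
Matching: 3 rows

3 rows:
Olivia, 30000
Hank, 70000
Eve, 40000


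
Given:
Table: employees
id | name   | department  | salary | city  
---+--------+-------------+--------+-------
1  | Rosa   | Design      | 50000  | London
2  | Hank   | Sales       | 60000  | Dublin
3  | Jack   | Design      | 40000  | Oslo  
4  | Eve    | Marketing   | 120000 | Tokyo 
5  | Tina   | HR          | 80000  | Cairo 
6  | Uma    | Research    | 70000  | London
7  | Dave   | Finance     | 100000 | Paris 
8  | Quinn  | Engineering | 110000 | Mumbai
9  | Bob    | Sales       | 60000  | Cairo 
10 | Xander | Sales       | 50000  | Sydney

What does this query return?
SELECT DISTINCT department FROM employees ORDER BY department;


All 'department' values (row order): Design, Sales, Design, Marketing, HR, Research, Finance, Engineering, Sales, Sales
Removing duplicates leaves 7 unique value(s).

7 values:
Design
Engineering
Finance
HR
Marketing
Research
Sales


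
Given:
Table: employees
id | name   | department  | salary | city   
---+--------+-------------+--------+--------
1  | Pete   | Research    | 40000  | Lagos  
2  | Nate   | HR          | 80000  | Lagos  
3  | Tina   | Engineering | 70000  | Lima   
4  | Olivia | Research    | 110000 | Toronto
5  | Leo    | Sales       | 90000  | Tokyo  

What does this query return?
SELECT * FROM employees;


SELECT * returns all 5 rows with all columns

5 rows:
1, Pete, Research, 40000, Lagos
2, Nate, HR, 80000, Lagos
3, Tina, Engineering, 70000, Lima
4, Olivia, Research, 110000, Toronto
5, Leo, Sales, 90000, Tokyo


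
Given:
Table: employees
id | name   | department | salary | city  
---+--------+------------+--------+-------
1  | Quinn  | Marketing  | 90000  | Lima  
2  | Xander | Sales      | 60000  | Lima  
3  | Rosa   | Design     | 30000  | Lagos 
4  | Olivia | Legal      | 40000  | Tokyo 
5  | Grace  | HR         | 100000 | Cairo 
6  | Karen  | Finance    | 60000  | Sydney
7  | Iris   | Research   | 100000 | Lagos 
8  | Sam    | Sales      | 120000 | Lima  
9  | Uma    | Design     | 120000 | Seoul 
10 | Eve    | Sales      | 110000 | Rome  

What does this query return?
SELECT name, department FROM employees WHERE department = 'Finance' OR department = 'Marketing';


Filtering: department = 'Finance' OR 'Marketing'
Matching: 2 rows

2 rows:
Quinn, Marketing
Karen, Finance


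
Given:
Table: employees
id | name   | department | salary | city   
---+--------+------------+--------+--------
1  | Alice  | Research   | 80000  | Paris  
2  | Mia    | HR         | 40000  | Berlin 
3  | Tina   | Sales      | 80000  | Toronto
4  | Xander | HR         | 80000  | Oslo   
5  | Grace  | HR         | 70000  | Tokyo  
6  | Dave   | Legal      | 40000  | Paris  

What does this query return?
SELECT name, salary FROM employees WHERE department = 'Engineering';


Filtering: department = 'Engineering'
Matching rows: 0

Empty result set (0 rows)


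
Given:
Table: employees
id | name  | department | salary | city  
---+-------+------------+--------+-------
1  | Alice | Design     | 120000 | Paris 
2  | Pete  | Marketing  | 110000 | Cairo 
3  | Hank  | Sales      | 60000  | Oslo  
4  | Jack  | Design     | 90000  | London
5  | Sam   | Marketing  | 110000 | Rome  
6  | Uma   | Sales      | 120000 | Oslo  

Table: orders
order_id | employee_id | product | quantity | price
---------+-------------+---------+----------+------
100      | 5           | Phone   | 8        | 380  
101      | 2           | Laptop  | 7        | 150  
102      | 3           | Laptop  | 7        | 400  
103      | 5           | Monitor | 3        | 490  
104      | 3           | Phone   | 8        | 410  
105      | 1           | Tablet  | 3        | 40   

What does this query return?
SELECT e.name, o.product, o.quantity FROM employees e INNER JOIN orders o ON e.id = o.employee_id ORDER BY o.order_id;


Joining employees.id = orders.employee_id:
  employee Sam (id=5) -> order Phone
  employee Pete (id=2) -> order Laptop
  employee Hank (id=3) -> order Laptop
  employee Sam (id=5) -> order Monitor
  employee Hank (id=3) -> order Phone
  employee Alice (id=1) -> order Tablet


6 rows:
Sam, Phone, 8
Pete, Laptop, 7
Hank, Laptop, 7
Sam, Monitor, 3
Hank, Phone, 8
Alice, Tablet, 3


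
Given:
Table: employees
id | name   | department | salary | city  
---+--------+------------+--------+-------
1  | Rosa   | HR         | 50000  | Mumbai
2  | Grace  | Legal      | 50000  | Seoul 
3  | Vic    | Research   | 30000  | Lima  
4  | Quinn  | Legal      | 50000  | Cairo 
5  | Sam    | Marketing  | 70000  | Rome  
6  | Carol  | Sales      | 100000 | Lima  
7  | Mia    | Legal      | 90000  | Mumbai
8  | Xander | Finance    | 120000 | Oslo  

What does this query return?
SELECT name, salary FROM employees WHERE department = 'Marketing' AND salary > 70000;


Filtering: department = 'Marketing' AND salary > 70000
Matching: 0 rows

Empty result set (0 rows)


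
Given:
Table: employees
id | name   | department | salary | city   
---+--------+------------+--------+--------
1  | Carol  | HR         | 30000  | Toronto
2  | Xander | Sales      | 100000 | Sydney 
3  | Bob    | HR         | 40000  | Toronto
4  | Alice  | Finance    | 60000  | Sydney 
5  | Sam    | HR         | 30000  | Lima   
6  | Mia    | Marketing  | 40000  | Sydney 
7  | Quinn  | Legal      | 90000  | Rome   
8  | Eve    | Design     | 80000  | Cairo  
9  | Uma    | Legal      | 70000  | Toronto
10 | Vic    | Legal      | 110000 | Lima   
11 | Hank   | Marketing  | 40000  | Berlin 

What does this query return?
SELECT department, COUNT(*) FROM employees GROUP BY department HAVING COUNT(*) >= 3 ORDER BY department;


Groups with count >= 3:
  HR: 3 -> PASS
  Legal: 3 -> PASS
  Design: 1 -> filtered out
  Finance: 1 -> filtered out
  Marketing: 2 -> filtered out
  Sales: 1 -> filtered out


2 groups:
HR, 3
Legal, 3


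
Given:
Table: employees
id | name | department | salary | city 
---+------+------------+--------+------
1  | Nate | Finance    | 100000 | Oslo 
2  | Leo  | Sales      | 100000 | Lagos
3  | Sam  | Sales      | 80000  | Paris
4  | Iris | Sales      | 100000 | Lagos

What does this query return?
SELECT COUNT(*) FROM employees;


COUNT(*) counts all rows

4


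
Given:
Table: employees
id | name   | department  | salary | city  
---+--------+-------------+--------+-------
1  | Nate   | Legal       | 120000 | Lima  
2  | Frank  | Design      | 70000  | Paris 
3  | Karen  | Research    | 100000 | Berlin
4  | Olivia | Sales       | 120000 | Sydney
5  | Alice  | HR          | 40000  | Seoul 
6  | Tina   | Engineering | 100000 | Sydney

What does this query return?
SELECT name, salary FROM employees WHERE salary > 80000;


Filtering: salary > 80000
Matching: 4 rows

4 rows:
Nate, 120000
Karen, 100000
Olivia, 120000
Tina, 100000


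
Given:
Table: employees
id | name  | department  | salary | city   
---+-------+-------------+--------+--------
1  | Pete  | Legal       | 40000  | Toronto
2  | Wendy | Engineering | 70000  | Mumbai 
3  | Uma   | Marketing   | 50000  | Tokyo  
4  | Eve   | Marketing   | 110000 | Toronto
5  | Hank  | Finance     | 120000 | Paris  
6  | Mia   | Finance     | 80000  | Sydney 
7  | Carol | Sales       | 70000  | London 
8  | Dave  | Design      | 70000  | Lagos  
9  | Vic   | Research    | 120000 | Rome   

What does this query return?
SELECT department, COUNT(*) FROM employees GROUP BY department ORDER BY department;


Assigning each row to its department group:
  Pete -> Legal
  Wendy -> Engineering
  Uma -> Marketing
  Eve -> Marketing
  Hank -> Finance
  Mia -> Finance
  Carol -> Sales
  Dave -> Design
  Vic -> Research


7 groups:
Design, 1
Engineering, 1
Finance, 2
Legal, 1
Marketing, 2
Research, 1
Sales, 1


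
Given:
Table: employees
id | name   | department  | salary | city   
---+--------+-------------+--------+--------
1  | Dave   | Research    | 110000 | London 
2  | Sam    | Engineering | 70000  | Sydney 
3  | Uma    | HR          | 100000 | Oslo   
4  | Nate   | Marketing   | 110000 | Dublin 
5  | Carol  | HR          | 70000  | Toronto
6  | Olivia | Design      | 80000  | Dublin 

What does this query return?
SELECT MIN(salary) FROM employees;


Salaries: 110000, 70000, 100000, 110000, 70000, 80000
MIN = 70000

70000


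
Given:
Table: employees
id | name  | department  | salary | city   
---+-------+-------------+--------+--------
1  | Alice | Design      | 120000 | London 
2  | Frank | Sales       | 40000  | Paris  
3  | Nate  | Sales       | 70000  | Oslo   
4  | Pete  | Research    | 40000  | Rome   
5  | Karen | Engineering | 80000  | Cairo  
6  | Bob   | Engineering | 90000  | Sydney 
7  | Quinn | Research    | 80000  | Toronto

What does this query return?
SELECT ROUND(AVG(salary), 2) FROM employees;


SUM(salary) = 520000
COUNT = 7
ROUND(AVG, 2) = ROUND(520000 / 7, 2) = 74285.71

74285.71


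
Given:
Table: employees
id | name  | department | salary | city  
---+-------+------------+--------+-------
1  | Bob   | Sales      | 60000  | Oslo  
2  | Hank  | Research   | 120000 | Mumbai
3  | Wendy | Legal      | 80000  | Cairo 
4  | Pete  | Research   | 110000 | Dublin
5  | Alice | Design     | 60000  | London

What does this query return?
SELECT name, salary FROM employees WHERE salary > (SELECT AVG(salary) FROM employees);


Subquery: AVG(salary) = 86000.0
Filtering: salary > 86000.0
  Hank (120000) -> MATCH
  Pete (110000) -> MATCH


2 rows:
Hank, 120000
Pete, 110000


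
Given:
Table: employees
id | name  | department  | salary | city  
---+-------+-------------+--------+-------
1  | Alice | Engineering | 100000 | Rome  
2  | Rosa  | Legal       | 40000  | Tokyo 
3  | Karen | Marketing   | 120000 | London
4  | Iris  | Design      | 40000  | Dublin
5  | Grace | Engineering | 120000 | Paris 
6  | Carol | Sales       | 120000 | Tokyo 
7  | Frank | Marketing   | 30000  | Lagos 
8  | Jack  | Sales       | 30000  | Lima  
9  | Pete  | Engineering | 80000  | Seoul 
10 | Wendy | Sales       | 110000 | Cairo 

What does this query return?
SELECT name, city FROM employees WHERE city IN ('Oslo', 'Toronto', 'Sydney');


Filtering: city IN ('Oslo', 'Toronto', 'Sydney')
Matching: 0 rows

Empty result set (0 rows)


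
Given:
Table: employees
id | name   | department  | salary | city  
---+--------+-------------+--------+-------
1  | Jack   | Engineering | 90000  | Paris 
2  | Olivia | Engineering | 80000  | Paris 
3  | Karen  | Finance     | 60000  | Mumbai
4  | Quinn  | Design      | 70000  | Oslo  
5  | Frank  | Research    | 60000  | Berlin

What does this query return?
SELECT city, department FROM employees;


Projecting columns: city, department

5 rows:
Paris, Engineering
Paris, Engineering
Mumbai, Finance
Oslo, Design
Berlin, Research


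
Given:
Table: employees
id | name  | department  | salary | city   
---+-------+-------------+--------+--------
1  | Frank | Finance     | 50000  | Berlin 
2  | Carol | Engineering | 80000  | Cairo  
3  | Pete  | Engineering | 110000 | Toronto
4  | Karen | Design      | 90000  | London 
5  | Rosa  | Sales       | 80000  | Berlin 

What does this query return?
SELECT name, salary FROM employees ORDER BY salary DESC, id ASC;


Sorting by salary DESC, then id ASC for ties

5 rows:
Pete, 110000
Karen, 90000
Carol, 80000
Rosa, 80000
Frank, 50000


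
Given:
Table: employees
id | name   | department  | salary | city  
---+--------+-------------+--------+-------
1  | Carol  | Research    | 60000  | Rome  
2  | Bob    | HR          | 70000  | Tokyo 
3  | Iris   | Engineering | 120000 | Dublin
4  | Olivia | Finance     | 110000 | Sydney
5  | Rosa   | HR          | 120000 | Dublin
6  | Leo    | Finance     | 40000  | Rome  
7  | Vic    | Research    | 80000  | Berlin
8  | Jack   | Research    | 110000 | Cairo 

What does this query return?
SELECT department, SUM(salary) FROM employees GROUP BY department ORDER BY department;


Summing salary within each department:
  Engineering: 120000 = 120000
  Finance: 110000 + 40000 = 150000
  HR: 70000 + 120000 = 190000
  Research: 60000 + 80000 + 110000 = 250000


4 groups:
Engineering, 120000
Finance, 150000
HR, 190000
Research, 250000


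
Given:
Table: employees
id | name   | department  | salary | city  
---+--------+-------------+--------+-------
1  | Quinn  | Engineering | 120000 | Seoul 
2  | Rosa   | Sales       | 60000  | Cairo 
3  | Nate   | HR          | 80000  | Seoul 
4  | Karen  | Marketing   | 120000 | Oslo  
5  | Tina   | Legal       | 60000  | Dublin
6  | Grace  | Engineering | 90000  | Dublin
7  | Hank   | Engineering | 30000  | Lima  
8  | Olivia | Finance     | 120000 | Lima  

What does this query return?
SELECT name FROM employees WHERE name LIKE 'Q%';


LIKE 'Q%' matches names starting with 'Q'
Matching: 1

1 rows:
Quinn


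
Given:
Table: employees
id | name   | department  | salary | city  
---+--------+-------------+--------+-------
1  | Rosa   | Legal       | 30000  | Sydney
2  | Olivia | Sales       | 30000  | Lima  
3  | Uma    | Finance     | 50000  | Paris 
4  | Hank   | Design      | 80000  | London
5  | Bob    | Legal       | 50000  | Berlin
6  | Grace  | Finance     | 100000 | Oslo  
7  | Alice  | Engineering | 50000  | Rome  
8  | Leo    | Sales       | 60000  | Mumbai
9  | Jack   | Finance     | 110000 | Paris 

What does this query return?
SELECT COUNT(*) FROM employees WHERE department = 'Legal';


Counting rows where department = 'Legal'
  Rosa -> MATCH
  Bob -> MATCH


2


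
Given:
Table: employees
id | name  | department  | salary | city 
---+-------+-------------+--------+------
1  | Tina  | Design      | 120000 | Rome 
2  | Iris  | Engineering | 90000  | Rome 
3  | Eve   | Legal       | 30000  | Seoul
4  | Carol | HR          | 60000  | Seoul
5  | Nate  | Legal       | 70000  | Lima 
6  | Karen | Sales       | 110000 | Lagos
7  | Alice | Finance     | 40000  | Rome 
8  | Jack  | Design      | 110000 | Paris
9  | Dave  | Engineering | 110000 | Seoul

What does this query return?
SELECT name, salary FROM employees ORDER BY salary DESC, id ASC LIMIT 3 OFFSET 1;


Sort by salary DESC (id ASC tiebreak), then skip 1 and take 3
Rows 2 through 4

3 rows:
Karen, 110000
Jack, 110000
Dave, 110000


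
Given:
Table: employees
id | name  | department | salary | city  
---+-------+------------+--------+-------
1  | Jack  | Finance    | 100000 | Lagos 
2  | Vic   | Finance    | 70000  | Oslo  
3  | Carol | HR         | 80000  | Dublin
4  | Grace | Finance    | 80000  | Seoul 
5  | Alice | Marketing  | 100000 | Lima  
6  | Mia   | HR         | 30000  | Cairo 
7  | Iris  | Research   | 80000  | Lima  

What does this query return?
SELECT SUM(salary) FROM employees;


SUM(salary) = 100000 + 70000 + 80000 + 80000 + 100000 + 30000 + 80000 = 540000

540000


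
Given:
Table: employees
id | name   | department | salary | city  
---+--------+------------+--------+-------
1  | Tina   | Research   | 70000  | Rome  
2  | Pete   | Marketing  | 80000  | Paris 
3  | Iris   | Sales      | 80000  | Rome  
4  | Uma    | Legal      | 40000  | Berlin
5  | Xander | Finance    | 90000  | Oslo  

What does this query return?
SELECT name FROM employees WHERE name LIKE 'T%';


LIKE 'T%' matches names starting with 'T'
Matching: 1

1 rows:
Tina


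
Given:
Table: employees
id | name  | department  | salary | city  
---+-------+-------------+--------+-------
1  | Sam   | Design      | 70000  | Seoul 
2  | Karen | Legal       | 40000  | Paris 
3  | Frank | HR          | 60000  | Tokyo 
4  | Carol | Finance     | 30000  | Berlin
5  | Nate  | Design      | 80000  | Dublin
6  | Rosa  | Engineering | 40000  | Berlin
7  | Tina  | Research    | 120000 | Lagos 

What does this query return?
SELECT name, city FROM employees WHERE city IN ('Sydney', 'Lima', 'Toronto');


Filtering: city IN ('Sydney', 'Lima', 'Toronto')
Matching: 0 rows

Empty result set (0 rows)


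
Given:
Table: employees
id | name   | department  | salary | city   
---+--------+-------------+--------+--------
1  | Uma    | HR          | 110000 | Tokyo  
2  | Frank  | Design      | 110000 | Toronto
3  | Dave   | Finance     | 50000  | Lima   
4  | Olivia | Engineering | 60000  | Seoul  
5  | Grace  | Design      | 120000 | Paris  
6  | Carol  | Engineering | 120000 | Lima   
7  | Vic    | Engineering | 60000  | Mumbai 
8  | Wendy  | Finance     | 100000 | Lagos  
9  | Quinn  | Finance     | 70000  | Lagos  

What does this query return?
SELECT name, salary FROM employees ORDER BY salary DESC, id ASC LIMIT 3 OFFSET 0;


Sort by salary DESC (id ASC tiebreak), then skip 0 and take 3
Rows 1 through 3

3 rows:
Grace, 120000
Carol, 120000
Uma, 110000


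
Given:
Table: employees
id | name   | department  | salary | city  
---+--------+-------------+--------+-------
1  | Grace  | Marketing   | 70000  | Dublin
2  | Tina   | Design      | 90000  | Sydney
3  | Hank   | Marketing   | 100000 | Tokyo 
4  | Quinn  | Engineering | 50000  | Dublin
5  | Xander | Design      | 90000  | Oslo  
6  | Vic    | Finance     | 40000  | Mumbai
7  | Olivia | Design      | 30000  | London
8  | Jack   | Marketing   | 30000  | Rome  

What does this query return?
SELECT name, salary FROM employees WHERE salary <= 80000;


Filtering: salary <= 80000
Matching: 5 rows

5 rows:
Grace, 70000
Quinn, 50000
Vic, 40000
Olivia, 30000
Jack, 30000


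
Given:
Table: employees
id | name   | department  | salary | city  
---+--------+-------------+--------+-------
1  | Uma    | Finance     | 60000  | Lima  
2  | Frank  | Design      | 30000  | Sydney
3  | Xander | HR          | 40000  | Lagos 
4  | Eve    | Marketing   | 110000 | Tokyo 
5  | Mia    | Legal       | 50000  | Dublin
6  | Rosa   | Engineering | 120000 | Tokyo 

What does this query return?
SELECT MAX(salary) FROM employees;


Salaries: 60000, 30000, 40000, 110000, 50000, 120000
MAX = 120000

120000


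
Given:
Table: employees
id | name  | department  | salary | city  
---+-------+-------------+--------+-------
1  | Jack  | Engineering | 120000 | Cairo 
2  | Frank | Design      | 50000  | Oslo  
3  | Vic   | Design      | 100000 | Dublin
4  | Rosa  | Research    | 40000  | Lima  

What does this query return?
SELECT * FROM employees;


SELECT * returns all 4 rows with all columns

4 rows:
1, Jack, Engineering, 120000, Cairo
2, Frank, Design, 50000, Oslo
3, Vic, Design, 100000, Dublin
4, Rosa, Research, 40000, Lima
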